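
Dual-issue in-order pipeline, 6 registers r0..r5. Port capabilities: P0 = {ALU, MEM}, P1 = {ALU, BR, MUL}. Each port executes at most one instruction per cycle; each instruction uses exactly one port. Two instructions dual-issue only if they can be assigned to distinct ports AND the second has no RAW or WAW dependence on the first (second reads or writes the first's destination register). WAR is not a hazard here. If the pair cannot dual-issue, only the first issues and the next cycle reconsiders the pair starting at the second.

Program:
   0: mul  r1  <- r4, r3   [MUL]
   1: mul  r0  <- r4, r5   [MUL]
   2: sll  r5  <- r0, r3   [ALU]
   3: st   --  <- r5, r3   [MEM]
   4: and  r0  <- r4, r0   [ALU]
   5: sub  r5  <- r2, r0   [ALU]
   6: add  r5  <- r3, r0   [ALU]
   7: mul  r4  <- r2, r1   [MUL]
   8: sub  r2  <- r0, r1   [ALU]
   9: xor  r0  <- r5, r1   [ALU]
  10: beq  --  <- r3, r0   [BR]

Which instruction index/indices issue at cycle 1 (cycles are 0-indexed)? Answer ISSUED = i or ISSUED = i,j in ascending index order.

#0 head=0: mul.MUL i0 no-port MUL/MUL
#1 head=1: mul.MUL i1 RAW r0
#2 head=2: sll.ALU i2 RAW r5
#3 head=3: st.MEM+and.ALU i3&i4 dual
#4 head=5: sub.ALU i5 WAW r5
#5 head=6: add.ALU+mul.MUL i6&i7 dual
#6 head=8: sub.ALU+xor.ALU i8&i9 dual
#7 head=10: beq.BR i10 tail

ISSUED = 1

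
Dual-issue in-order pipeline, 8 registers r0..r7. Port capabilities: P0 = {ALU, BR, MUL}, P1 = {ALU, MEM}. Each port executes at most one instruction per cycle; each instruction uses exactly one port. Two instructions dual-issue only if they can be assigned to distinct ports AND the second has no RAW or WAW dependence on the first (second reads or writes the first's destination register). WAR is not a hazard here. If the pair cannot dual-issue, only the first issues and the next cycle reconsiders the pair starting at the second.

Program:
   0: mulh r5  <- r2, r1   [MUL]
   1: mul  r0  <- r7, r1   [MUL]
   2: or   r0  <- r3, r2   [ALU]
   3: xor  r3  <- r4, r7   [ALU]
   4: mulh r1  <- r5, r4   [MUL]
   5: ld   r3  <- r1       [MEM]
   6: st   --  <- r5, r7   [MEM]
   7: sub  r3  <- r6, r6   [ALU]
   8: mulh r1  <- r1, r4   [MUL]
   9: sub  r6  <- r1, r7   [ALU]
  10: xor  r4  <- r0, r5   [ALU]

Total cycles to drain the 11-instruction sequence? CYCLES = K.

CYCLES = 8

[0] i0  mulh  -- no-port MUL/MUL
[1] i1  mul  -- WAW r0
[2] i2&i3  or/xor  -- dual
[3] i4  mulh  -- RAW r1
[4] i5  ld  -- no-port MEM/MEM
[5] i6&i7  st/sub  -- dual
[6] i8  mulh  -- RAW r1
[7] i9&i10  sub/xor  -- dual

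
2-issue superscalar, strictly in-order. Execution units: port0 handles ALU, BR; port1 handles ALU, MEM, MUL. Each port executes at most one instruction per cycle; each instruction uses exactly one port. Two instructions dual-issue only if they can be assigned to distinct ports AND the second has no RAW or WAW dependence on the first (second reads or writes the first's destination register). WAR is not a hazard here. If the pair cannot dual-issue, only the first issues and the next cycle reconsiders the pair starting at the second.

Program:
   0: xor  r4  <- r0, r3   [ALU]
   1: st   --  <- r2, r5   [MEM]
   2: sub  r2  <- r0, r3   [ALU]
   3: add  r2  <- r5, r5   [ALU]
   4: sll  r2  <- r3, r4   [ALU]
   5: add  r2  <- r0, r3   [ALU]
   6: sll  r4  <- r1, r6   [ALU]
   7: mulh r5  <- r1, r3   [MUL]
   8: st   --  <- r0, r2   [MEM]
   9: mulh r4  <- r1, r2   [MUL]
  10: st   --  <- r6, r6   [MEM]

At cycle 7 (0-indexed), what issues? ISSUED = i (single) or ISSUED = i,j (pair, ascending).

0. xor;st @i0&i1  | pair
1. sub @i2  | WAW r2
2. add @i3  | WAW r2
3. sll @i4  | WAW r2
4. add;sll @i5&i6  | pair
5. mulh @i7  | no-port MUL/MEM
6. st @i8  | no-port MEM/MUL
7. mulh @i9  | no-port MUL/MEM
8. st @i10  | tail

ISSUED = 9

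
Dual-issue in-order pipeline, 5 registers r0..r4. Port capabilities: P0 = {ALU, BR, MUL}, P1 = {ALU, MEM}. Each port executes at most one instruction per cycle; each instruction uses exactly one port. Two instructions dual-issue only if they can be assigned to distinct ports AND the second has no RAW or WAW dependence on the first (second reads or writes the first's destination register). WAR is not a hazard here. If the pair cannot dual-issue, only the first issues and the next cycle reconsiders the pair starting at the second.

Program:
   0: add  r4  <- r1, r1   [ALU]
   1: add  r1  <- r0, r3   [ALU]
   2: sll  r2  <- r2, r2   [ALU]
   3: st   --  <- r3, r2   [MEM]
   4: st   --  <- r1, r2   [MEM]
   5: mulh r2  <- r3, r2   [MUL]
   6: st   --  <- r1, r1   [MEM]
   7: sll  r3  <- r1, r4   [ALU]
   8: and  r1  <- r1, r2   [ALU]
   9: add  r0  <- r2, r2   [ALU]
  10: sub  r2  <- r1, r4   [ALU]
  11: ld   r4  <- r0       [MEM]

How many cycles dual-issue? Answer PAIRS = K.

PAIRS = 5

  cy0 -> i0+i1 (add add) 2-wide
  cy1 -> i2 (sll) RAW r2
  cy2 -> i3 (st) no-port MEM/MEM
  cy3 -> i4+i5 (st mulh) 2-wide
  cy4 -> i6+i7 (st sll) 2-wide
  cy5 -> i8+i9 (and add) 2-wide
  cy6 -> i10+i11 (sub ld) 2-wide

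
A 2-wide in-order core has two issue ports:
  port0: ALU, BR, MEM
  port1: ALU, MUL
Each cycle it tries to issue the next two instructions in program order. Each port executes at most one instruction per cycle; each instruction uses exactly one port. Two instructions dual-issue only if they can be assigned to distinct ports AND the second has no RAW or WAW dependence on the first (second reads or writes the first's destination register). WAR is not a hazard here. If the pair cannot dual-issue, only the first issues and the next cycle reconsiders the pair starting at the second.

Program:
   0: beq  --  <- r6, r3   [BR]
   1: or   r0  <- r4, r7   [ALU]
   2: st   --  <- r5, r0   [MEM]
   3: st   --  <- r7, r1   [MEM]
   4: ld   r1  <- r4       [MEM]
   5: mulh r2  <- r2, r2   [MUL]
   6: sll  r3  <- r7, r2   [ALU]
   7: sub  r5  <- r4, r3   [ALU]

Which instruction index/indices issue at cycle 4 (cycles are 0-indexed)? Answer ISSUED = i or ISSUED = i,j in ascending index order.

ISSUED = 6

c0: i0&i1 beq+or  2-wide
c1: i2 st  no-port MEM/MEM
c2: i3 st  no-port MEM/MEM
c3: i4&i5 ld+mulh  2-wide
c4: i6 sll  RAW r3
c5: i7 sub  tail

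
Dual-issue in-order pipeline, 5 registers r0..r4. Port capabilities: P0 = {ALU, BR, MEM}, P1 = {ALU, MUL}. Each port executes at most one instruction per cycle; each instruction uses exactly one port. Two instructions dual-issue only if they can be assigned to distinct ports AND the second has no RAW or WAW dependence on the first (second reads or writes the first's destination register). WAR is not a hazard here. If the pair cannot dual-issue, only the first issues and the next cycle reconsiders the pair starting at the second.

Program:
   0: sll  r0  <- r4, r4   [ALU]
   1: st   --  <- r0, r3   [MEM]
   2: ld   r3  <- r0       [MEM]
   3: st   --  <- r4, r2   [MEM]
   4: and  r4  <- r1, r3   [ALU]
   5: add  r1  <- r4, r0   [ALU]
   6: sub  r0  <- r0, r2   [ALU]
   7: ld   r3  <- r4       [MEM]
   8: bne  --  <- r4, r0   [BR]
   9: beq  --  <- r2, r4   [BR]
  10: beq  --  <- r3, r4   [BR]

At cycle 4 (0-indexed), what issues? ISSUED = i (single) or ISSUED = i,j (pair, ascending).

ISSUED = 5,6

[0] i0  sll.ALU  -- RAW r0
[1] i1  st.MEM  -- no-port MEM/MEM
[2] i2  ld.MEM  -- no-port MEM/MEM
[3] i3&i4  st.MEM+and.ALU  -- pair
[4] i5&i6  add.ALU+sub.ALU  -- pair
[5] i7  ld.MEM  -- no-port MEM/BR
[6] i8  bne.BR  -- no-port BR/BR
[7] i9  beq.BR  -- no-port BR/BR
[8] i10  beq.BR  -- tail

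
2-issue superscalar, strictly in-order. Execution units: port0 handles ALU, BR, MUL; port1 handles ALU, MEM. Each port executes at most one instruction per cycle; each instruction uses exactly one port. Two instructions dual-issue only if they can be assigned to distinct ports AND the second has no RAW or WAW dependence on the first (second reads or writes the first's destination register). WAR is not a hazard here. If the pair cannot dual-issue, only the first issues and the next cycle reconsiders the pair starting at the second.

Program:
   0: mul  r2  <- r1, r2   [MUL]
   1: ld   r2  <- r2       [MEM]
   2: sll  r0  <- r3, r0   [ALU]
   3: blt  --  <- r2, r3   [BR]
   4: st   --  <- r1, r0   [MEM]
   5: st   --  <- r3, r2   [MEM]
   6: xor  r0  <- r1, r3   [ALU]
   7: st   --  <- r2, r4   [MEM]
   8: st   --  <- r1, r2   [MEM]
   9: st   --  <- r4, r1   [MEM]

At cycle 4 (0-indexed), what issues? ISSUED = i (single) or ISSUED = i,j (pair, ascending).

ISSUED = 7

[0] i0  mul  -- RAW+WAW r2
[1] i1+i2  ld;sll  -- dual
[2] i3+i4  blt;st  -- dual
[3] i5+i6  st;xor  -- dual
[4] i7  st  -- no-port MEM/MEM
[5] i8  st  -- no-port MEM/MEM
[6] i9  st  -- tail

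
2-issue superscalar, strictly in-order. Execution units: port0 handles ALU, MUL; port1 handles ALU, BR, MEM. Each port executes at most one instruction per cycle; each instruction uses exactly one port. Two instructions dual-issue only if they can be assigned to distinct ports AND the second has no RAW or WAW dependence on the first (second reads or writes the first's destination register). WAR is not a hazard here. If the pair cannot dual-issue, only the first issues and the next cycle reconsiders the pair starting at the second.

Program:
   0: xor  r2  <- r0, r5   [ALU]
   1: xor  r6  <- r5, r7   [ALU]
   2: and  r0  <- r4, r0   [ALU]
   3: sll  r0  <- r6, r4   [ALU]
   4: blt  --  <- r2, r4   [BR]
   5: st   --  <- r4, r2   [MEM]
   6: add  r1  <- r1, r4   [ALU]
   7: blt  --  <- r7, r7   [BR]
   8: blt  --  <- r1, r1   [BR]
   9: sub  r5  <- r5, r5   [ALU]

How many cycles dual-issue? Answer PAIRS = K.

t=0 i0/i1:xor/xor ; dual
t=1 i2:and ; WAW r0
t=2 i3/i4:sll/blt ; dual
t=3 i5/i6:st/add ; dual
t=4 i7:blt ; no-port BR/BR
t=5 i8/i9:blt/sub ; dual

PAIRS = 4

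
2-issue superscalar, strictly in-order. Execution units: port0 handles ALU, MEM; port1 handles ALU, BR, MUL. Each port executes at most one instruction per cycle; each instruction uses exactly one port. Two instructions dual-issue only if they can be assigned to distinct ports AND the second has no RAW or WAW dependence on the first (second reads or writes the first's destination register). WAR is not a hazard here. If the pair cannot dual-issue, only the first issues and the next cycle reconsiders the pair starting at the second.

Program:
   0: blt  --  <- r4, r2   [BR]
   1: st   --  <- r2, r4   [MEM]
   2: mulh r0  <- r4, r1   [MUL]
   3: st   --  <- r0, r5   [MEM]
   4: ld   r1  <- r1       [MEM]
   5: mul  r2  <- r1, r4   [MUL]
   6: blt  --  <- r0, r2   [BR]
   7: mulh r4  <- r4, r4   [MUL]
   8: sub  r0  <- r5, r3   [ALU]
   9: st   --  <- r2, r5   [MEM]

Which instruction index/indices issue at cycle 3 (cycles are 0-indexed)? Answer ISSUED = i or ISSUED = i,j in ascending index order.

0. blt+st @i0/i1  | pair
1. mulh @i2  | RAW r0
2. st @i3  | no-port MEM/MEM
3. ld @i4  | RAW r1
4. mul @i5  | no-port MUL/BR
5. blt @i6  | no-port BR/MUL
6. mulh+sub @i7/i8  | pair
7. st @i9  | tail

ISSUED = 4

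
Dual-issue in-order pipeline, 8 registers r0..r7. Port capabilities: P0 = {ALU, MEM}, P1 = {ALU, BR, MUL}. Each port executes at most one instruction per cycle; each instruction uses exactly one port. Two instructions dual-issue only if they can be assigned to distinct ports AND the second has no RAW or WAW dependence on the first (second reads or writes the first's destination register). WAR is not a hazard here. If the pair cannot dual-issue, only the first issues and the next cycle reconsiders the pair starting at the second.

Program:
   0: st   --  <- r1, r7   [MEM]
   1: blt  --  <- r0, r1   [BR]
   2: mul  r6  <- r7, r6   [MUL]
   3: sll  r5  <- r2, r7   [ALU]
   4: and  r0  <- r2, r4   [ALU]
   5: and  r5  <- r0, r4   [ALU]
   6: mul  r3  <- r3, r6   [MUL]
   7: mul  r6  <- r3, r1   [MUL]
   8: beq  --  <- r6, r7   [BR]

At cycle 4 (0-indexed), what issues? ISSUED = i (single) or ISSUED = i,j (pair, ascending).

0. st blt @i0+i1  | pair
1. mul sll @i2+i3  | pair
2. and @i4  | RAW r0
3. and mul @i5+i6  | pair
4. mul @i7  | no-port MUL/BR
5. beq @i8  | tail

ISSUED = 7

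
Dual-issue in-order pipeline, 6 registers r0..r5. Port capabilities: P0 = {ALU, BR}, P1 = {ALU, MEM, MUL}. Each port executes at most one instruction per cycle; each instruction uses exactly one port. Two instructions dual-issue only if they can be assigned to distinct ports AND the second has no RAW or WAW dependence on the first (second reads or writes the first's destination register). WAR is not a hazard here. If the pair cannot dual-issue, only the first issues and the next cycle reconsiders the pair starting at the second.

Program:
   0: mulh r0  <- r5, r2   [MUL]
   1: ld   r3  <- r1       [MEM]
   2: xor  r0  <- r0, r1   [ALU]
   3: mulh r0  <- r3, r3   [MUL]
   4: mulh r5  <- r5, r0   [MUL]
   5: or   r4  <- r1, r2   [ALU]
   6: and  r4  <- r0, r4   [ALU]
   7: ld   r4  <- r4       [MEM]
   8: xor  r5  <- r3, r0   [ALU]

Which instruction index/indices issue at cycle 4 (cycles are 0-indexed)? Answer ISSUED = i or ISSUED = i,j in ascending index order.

t=0 i0:mulh.MUL ; no-port MUL/MEM
t=1 i1+i2:ld.MEM xor.ALU ; dual
t=2 i3:mulh.MUL ; no-port MUL/MUL
t=3 i4+i5:mulh.MUL or.ALU ; dual
t=4 i6:and.ALU ; RAW+WAW r4
t=5 i7+i8:ld.MEM xor.ALU ; dual

ISSUED = 6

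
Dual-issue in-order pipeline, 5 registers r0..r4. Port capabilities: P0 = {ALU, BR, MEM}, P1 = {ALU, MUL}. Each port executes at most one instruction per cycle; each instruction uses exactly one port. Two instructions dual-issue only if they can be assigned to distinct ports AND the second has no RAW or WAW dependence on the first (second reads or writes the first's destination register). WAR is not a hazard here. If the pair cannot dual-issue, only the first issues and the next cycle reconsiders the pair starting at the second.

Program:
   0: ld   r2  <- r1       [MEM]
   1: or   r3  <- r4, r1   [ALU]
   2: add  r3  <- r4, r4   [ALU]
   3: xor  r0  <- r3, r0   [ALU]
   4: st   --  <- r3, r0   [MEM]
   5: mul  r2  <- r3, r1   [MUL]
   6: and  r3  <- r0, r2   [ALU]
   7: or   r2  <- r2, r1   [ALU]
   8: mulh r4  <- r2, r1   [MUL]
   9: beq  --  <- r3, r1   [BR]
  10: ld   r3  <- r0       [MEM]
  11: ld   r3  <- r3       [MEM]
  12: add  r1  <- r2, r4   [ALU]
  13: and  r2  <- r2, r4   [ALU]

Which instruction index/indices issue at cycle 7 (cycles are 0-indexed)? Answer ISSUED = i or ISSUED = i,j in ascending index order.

ISSUED = 11,12

  cy0 -> i0&i1 (ld.MEM/or.ALU) 2-wide
  cy1 -> i2 (add.ALU) RAW r3
  cy2 -> i3 (xor.ALU) RAW r0
  cy3 -> i4&i5 (st.MEM/mul.MUL) 2-wide
  cy4 -> i6&i7 (and.ALU/or.ALU) 2-wide
  cy5 -> i8&i9 (mulh.MUL/beq.BR) 2-wide
  cy6 -> i10 (ld.MEM) no-port MEM/MEM
  cy7 -> i11&i12 (ld.MEM/add.ALU) 2-wide
  cy8 -> i13 (and.ALU) tail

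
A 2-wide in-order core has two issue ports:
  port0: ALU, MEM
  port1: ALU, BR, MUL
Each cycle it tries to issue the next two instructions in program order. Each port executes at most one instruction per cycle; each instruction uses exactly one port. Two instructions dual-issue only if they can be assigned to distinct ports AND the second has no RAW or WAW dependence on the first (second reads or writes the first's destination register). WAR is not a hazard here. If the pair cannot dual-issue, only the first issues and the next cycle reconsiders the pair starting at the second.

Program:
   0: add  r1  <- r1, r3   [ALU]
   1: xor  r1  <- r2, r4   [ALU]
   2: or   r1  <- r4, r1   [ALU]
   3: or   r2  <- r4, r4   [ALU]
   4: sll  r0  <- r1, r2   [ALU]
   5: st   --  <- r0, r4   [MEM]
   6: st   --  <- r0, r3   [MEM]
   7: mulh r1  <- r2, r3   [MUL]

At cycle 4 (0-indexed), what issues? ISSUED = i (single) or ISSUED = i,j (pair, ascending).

ISSUED = 5

#0 head=0: add i0 WAW r1
#1 head=1: xor i1 RAW+WAW r1
#2 head=2: or or i2&i3 pair
#3 head=4: sll i4 RAW r0
#4 head=5: st i5 no-port MEM/MEM
#5 head=6: st mulh i6&i7 pair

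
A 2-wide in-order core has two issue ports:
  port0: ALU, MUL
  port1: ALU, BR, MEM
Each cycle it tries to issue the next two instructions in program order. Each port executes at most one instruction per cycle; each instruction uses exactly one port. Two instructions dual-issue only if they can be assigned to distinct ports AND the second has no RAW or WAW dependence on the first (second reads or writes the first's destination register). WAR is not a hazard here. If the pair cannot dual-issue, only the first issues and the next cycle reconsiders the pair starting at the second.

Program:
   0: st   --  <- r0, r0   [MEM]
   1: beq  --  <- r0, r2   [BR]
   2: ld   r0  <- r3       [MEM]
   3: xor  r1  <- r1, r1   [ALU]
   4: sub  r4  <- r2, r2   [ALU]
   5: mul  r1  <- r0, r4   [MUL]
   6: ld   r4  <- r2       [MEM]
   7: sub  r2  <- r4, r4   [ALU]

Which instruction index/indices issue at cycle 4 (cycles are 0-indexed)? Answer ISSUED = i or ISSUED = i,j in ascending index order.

c0: i0 st  no-port MEM/BR
c1: i1 beq  no-port BR/MEM
c2: i2/i3 ld;xor  dual
c3: i4 sub  RAW r4
c4: i5/i6 mul;ld  dual
c5: i7 sub  tail

ISSUED = 5,6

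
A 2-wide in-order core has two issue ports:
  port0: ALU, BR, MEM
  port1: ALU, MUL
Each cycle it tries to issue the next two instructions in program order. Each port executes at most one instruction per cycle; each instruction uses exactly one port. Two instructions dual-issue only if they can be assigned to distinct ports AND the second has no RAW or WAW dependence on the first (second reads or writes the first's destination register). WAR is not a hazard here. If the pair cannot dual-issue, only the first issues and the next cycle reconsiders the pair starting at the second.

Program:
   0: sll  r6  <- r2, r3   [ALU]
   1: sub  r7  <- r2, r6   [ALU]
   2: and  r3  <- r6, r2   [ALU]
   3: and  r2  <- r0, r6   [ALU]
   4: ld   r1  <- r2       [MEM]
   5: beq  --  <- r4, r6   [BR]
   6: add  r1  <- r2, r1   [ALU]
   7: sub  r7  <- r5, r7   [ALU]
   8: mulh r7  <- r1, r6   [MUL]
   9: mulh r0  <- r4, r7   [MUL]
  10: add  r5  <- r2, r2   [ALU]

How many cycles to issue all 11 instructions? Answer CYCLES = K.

CYCLES = 8

  cy0 -> i0 (sll) RAW r6
  cy1 -> i1/i2 (sub and) dual
  cy2 -> i3 (and) RAW r2
  cy3 -> i4 (ld) no-port MEM/BR
  cy4 -> i5/i6 (beq add) dual
  cy5 -> i7 (sub) WAW r7
  cy6 -> i8 (mulh) no-port MUL/MUL
  cy7 -> i9/i10 (mulh add) dual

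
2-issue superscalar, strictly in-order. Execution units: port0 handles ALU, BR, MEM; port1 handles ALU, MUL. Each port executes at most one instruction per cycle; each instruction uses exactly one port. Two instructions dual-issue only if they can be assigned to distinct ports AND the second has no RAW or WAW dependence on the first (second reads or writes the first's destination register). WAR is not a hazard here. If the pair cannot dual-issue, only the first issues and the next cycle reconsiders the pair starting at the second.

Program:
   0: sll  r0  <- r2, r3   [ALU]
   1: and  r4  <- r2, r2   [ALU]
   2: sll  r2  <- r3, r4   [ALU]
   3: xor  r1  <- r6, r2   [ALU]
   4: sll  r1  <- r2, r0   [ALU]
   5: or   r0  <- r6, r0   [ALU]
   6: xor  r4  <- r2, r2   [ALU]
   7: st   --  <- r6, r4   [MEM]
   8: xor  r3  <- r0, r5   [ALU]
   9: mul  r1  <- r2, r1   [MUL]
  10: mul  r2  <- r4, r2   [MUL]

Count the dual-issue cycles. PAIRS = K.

PAIRS = 3

c0: i0+i1 sll+and  2-wide
c1: i2 sll  RAW r2
c2: i3 xor  WAW r1
c3: i4+i5 sll+or  2-wide
c4: i6 xor  RAW r4
c5: i7+i8 st+xor  2-wide
c6: i9 mul  no-port MUL/MUL
c7: i10 mul  tail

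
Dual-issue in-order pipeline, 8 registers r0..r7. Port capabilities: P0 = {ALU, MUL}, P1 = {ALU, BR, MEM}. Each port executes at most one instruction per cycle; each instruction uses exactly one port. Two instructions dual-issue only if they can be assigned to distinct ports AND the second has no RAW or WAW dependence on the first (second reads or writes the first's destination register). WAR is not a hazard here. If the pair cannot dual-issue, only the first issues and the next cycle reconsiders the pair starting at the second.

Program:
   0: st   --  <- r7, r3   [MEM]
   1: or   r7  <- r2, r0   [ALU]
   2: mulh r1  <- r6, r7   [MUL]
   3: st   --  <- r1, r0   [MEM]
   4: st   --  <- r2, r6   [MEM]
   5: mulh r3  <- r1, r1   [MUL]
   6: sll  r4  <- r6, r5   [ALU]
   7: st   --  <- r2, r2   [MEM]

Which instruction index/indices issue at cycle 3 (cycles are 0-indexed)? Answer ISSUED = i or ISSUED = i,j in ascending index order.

ISSUED = 4,5

0. st+or @i0+i1  | 2-wide
1. mulh @i2  | RAW r1
2. st @i3  | no-port MEM/MEM
3. st+mulh @i4+i5  | 2-wide
4. sll+st @i6+i7  | 2-wide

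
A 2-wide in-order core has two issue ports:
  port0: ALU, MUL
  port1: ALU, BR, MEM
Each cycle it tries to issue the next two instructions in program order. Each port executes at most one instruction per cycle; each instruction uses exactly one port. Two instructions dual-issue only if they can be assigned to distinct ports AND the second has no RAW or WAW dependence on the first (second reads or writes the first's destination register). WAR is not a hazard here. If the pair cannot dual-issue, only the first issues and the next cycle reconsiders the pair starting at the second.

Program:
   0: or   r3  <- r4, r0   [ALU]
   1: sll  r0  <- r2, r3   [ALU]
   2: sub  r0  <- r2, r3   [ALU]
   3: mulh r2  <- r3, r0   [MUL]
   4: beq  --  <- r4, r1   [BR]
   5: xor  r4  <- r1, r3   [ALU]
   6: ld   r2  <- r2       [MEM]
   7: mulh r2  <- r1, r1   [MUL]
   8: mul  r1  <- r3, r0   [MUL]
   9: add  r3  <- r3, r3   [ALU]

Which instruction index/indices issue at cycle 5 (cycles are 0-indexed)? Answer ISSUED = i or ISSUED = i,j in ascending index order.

c0: i0 or  RAW r3
c1: i1 sll  WAW r0
c2: i2 sub  RAW r0
c3: i3/i4 mulh/beq  dual
c4: i5/i6 xor/ld  dual
c5: i7 mulh  no-port MUL/MUL
c6: i8/i9 mul/add  dual

ISSUED = 7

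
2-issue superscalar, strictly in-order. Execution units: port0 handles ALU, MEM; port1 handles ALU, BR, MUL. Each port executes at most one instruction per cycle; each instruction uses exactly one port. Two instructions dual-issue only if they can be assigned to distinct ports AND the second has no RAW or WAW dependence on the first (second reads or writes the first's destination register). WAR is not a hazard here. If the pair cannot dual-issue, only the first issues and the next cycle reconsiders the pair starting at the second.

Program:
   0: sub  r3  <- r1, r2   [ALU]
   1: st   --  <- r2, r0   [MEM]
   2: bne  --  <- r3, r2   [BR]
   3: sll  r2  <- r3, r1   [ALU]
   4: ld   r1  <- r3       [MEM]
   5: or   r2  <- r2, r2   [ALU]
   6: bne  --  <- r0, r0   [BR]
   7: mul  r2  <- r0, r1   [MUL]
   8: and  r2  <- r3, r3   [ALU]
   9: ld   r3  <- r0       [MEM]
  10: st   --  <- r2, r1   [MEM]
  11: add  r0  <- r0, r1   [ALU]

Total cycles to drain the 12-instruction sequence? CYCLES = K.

CYCLES = 7

#0 head=0: sub;st i0&i1 2-wide
#1 head=2: bne;sll i2&i3 2-wide
#2 head=4: ld;or i4&i5 2-wide
#3 head=6: bne i6 no-port BR/MUL
#4 head=7: mul i7 WAW r2
#5 head=8: and;ld i8&i9 2-wide
#6 head=10: st;add i10&i11 2-wide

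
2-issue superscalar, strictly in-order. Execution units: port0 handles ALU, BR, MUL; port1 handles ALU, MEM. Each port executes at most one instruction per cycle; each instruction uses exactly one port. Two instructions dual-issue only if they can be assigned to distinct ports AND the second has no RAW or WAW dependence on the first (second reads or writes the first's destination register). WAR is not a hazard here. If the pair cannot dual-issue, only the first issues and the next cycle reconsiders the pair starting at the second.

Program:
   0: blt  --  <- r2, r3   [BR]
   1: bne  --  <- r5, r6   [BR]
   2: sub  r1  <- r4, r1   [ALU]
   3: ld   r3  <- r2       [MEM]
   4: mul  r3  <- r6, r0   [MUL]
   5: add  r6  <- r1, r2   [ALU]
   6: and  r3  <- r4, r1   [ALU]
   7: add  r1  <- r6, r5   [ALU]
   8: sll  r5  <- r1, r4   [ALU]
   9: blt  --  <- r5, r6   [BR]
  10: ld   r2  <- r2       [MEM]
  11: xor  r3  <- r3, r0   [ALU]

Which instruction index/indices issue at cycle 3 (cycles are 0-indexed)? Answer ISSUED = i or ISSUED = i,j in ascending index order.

0. blt.BR @i0  | no-port BR/BR
1. bne.BR+sub.ALU @i1,i2  | 2-wide
2. ld.MEM @i3  | WAW r3
3. mul.MUL+add.ALU @i4,i5  | 2-wide
4. and.ALU+add.ALU @i6,i7  | 2-wide
5. sll.ALU @i8  | RAW r5
6. blt.BR+ld.MEM @i9,i10  | 2-wide
7. xor.ALU @i11  | tail

ISSUED = 4,5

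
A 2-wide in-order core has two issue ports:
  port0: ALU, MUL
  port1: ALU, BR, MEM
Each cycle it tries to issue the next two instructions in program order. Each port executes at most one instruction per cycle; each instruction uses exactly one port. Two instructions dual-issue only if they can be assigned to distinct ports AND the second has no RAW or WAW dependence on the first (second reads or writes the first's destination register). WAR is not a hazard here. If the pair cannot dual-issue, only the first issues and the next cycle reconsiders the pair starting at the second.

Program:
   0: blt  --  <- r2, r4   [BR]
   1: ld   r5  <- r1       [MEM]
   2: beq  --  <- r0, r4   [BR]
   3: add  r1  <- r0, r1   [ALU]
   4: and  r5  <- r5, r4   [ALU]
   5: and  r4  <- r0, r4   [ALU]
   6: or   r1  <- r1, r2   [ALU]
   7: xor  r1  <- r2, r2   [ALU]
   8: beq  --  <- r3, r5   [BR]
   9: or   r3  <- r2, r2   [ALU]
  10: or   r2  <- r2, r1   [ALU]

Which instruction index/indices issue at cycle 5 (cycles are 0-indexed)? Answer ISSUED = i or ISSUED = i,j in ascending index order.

ISSUED = 7,8

  cy0 -> i0 (blt.BR) no-port BR/MEM
  cy1 -> i1 (ld.MEM) no-port MEM/BR
  cy2 -> i2+i3 (beq.BR/add.ALU) pair
  cy3 -> i4+i5 (and.ALU/and.ALU) pair
  cy4 -> i6 (or.ALU) WAW r1
  cy5 -> i7+i8 (xor.ALU/beq.BR) pair
  cy6 -> i9+i10 (or.ALU/or.ALU) pair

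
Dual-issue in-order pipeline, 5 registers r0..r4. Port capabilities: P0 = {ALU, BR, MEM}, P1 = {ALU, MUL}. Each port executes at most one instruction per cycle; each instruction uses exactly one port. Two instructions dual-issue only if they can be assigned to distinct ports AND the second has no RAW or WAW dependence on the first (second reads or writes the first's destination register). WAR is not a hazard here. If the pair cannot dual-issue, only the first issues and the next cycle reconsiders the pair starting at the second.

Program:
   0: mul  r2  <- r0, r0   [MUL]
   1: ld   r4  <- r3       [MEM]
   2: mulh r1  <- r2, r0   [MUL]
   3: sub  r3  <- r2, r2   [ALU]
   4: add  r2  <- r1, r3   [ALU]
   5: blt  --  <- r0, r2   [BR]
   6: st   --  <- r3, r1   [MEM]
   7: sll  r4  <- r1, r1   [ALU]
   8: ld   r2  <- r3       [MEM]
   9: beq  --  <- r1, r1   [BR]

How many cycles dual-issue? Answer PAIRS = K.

[0] i0,i1  mul.MUL/ld.MEM  -- pair
[1] i2,i3  mulh.MUL/sub.ALU  -- pair
[2] i4  add.ALU  -- RAW r2
[3] i5  blt.BR  -- no-port BR/MEM
[4] i6,i7  st.MEM/sll.ALU  -- pair
[5] i8  ld.MEM  -- no-port MEM/BR
[6] i9  beq.BR  -- tail

PAIRS = 3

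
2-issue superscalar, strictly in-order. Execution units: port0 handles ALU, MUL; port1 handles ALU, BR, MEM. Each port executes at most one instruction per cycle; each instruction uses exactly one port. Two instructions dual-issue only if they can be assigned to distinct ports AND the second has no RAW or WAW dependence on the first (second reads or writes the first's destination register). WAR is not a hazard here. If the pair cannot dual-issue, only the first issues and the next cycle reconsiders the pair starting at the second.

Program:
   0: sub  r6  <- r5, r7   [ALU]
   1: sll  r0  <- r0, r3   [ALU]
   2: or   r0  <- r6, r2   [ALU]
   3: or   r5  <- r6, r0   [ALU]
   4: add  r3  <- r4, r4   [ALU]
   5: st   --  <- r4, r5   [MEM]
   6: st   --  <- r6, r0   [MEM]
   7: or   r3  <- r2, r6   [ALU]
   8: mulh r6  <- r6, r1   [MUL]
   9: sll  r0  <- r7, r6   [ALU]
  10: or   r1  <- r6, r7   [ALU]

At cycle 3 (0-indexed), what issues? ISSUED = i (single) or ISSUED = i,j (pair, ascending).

  cy0 -> i0/i1 (sub.ALU sll.ALU) pair
  cy1 -> i2 (or.ALU) RAW r0
  cy2 -> i3/i4 (or.ALU add.ALU) pair
  cy3 -> i5 (st.MEM) no-port MEM/MEM
  cy4 -> i6/i7 (st.MEM or.ALU) pair
  cy5 -> i8 (mulh.MUL) RAW r6
  cy6 -> i9/i10 (sll.ALU or.ALU) pair

ISSUED = 5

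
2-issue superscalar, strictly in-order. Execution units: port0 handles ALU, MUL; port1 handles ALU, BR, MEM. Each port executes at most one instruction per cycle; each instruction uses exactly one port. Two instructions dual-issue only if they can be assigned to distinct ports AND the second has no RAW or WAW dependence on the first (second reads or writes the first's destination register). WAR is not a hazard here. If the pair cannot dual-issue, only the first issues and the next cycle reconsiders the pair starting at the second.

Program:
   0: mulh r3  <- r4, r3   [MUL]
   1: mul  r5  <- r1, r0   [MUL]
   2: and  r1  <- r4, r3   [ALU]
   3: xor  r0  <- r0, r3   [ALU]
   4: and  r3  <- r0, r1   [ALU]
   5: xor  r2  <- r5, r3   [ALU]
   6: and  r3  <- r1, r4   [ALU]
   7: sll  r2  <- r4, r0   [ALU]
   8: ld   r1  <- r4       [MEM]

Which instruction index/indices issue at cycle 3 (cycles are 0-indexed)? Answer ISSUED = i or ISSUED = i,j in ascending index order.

ISSUED = 4

c0: i0 mulh  no-port MUL/MUL
c1: i1/i2 mul;and  2-wide
c2: i3 xor  RAW r0
c3: i4 and  RAW r3
c4: i5/i6 xor;and  2-wide
c5: i7/i8 sll;ld  2-wide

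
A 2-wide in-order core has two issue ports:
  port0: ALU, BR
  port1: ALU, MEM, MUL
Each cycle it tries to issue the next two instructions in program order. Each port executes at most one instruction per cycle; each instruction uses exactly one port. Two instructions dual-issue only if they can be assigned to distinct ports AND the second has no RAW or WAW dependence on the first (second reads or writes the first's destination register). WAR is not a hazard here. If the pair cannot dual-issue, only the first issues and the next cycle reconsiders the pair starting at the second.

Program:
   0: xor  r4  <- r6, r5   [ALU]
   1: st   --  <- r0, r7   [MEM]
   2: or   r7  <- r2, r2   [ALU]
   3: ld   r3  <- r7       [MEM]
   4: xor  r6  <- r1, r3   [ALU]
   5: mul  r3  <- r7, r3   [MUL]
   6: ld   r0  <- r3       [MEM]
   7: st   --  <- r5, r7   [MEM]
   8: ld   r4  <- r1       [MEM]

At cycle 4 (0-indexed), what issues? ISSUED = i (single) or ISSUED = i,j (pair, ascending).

[0] i0/i1  xor.ALU;st.MEM  -- 2-wide
[1] i2  or.ALU  -- RAW r7
[2] i3  ld.MEM  -- RAW r3
[3] i4/i5  xor.ALU;mul.MUL  -- 2-wide
[4] i6  ld.MEM  -- no-port MEM/MEM
[5] i7  st.MEM  -- no-port MEM/MEM
[6] i8  ld.MEM  -- tail

ISSUED = 6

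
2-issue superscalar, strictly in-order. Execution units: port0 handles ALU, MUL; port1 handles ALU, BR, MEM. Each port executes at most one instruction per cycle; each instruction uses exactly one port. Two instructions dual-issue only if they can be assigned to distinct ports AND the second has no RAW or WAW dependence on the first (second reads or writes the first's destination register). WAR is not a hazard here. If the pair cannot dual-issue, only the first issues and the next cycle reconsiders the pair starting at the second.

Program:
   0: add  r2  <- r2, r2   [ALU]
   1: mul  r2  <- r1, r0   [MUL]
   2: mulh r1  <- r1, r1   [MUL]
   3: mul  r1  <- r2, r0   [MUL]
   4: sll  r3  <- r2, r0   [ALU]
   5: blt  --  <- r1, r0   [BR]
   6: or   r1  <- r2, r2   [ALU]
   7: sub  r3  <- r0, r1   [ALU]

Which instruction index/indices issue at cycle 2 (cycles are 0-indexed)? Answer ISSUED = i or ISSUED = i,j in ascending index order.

  cy0 -> i0 (add.ALU) WAW r2
  cy1 -> i1 (mul.MUL) no-port MUL/MUL
  cy2 -> i2 (mulh.MUL) no-port MUL/MUL
  cy3 -> i3,i4 (mul.MUL+sll.ALU) 2-wide
  cy4 -> i5,i6 (blt.BR+or.ALU) 2-wide
  cy5 -> i7 (sub.ALU) tail

ISSUED = 2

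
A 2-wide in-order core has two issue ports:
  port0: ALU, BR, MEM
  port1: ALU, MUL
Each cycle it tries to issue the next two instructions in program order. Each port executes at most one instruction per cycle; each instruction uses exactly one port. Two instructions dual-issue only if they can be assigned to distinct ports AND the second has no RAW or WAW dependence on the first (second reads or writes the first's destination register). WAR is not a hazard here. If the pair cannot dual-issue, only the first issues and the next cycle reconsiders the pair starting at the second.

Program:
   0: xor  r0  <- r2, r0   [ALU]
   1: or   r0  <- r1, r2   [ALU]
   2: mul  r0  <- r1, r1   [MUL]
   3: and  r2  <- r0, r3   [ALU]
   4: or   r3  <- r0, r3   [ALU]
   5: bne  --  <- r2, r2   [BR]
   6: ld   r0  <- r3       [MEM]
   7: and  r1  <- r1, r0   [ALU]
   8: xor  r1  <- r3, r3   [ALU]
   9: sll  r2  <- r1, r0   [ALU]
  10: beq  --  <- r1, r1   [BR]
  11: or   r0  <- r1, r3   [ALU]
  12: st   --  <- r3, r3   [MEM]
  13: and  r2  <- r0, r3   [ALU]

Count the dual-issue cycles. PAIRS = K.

PAIRS = 3

0. xor @i0  | WAW r0
1. or @i1  | WAW r0
2. mul @i2  | RAW r0
3. and/or @i3&i4  | 2-wide
4. bne @i5  | no-port BR/MEM
5. ld @i6  | RAW r0
6. and @i7  | WAW r1
7. xor @i8  | RAW r1
8. sll/beq @i9&i10  | 2-wide
9. or/st @i11&i12  | 2-wide
10. and @i13  | tail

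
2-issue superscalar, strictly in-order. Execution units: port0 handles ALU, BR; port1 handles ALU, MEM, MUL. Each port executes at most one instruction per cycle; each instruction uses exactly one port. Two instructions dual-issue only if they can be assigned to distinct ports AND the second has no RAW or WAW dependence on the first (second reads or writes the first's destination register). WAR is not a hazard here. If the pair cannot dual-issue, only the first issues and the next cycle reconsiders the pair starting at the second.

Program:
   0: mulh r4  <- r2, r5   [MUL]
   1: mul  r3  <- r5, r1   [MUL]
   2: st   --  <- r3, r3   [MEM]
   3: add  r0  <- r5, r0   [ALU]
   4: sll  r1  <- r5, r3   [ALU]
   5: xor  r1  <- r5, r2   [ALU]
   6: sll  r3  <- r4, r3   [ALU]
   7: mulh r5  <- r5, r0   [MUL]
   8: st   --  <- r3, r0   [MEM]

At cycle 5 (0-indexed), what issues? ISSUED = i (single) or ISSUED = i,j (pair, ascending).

  cy0 -> i0 (mulh.MUL) no-port MUL/MUL
  cy1 -> i1 (mul.MUL) no-port MUL/MEM
  cy2 -> i2+i3 (st.MEM/add.ALU) pair
  cy3 -> i4 (sll.ALU) WAW r1
  cy4 -> i5+i6 (xor.ALU/sll.ALU) pair
  cy5 -> i7 (mulh.MUL) no-port MUL/MEM
  cy6 -> i8 (st.MEM) tail

ISSUED = 7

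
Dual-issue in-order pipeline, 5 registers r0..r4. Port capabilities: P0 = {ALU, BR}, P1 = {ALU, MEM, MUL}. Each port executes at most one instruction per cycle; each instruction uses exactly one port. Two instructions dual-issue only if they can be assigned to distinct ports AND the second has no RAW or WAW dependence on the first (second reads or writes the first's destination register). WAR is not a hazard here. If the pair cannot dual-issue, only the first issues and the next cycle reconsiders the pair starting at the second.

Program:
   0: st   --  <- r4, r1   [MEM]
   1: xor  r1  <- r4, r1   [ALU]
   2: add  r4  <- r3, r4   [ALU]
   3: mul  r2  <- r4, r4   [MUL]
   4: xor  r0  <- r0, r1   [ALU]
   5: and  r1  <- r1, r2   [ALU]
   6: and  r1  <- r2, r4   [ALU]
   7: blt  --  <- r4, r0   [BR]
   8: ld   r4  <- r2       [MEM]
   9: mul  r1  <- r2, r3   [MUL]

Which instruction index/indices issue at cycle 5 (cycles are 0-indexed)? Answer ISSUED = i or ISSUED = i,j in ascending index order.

ISSUED = 8

[0] i0,i1  st.MEM+xor.ALU  -- pair
[1] i2  add.ALU  -- RAW r4
[2] i3,i4  mul.MUL+xor.ALU  -- pair
[3] i5  and.ALU  -- WAW r1
[4] i6,i7  and.ALU+blt.BR  -- pair
[5] i8  ld.MEM  -- no-port MEM/MUL
[6] i9  mul.MUL  -- tail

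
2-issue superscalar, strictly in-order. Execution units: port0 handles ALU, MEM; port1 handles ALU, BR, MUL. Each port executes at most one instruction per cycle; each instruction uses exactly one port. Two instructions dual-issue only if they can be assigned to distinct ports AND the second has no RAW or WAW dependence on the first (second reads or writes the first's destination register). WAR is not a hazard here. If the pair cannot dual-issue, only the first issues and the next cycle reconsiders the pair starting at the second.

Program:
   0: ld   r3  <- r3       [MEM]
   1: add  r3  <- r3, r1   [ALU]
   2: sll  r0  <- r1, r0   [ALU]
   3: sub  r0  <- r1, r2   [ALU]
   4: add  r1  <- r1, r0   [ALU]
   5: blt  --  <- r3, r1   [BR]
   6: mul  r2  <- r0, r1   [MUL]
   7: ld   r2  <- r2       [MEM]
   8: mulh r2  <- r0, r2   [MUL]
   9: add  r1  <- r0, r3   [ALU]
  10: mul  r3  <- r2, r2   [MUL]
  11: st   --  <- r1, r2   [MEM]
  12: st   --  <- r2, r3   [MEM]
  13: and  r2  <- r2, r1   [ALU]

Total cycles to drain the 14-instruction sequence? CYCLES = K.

0. ld.MEM @i0  | RAW+WAW r3
1. add.ALU;sll.ALU @i1+i2  | pair
2. sub.ALU @i3  | RAW r0
3. add.ALU @i4  | RAW r1
4. blt.BR @i5  | no-port BR/MUL
5. mul.MUL @i6  | RAW+WAW r2
6. ld.MEM @i7  | RAW+WAW r2
7. mulh.MUL;add.ALU @i8+i9  | pair
8. mul.MUL;st.MEM @i10+i11  | pair
9. st.MEM;and.ALU @i12+i13  | pair

CYCLES = 10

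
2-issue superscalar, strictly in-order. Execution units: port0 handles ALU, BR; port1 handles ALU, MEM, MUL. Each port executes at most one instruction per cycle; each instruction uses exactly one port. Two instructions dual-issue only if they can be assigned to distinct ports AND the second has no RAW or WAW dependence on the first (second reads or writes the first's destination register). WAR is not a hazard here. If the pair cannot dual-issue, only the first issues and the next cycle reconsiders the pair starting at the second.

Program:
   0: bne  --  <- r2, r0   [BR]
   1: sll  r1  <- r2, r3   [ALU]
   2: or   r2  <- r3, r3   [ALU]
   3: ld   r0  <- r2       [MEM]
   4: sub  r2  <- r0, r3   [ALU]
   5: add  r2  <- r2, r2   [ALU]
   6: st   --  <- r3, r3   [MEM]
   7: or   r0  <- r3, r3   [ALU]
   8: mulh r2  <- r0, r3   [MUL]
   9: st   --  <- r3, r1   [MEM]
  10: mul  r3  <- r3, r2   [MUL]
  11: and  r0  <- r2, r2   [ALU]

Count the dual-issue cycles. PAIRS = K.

0. bne.BR;sll.ALU @i0/i1  | 2-wide
1. or.ALU @i2  | RAW r2
2. ld.MEM @i3  | RAW r0
3. sub.ALU @i4  | RAW+WAW r2
4. add.ALU;st.MEM @i5/i6  | 2-wide
5. or.ALU @i7  | RAW r0
6. mulh.MUL @i8  | no-port MUL/MEM
7. st.MEM @i9  | no-port MEM/MUL
8. mul.MUL;and.ALU @i10/i11  | 2-wide

PAIRS = 3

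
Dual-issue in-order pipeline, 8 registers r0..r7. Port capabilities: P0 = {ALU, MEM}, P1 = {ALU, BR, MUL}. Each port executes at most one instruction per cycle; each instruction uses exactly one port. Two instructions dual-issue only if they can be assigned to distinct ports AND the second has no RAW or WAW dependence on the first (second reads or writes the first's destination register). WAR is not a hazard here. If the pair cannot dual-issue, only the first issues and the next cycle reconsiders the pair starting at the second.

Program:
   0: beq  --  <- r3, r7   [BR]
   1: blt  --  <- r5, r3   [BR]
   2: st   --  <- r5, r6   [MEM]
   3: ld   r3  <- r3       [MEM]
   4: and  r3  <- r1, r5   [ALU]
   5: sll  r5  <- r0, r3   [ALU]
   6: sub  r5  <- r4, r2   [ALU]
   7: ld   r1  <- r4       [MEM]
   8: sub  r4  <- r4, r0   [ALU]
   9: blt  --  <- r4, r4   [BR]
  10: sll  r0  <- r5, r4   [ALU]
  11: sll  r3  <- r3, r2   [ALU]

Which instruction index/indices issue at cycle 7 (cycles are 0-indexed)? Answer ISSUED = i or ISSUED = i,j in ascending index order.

ISSUED = 9,10

  cy0 -> i0 (beq) no-port BR/BR
  cy1 -> i1&i2 (blt st) 2-wide
  cy2 -> i3 (ld) WAW r3
  cy3 -> i4 (and) RAW r3
  cy4 -> i5 (sll) WAW r5
  cy5 -> i6&i7 (sub ld) 2-wide
  cy6 -> i8 (sub) RAW r4
  cy7 -> i9&i10 (blt sll) 2-wide
  cy8 -> i11 (sll) tail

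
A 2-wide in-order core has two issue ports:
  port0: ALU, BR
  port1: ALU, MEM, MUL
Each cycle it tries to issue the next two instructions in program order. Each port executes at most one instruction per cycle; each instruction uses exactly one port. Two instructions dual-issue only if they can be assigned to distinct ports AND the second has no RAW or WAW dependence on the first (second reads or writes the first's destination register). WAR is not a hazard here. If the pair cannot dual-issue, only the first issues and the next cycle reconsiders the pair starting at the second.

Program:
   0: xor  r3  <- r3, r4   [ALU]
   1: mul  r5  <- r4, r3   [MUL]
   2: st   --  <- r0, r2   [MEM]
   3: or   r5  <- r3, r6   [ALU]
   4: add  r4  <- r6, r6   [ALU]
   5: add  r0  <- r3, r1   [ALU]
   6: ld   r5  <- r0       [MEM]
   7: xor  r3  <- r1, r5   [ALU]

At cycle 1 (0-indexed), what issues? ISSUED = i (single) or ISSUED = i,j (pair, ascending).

[0] i0  xor  -- RAW r3
[1] i1  mul  -- no-port MUL/MEM
[2] i2/i3  st+or  -- 2-wide
[3] i4/i5  add+add  -- 2-wide
[4] i6  ld  -- RAW r5
[5] i7  xor  -- tail

ISSUED = 1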